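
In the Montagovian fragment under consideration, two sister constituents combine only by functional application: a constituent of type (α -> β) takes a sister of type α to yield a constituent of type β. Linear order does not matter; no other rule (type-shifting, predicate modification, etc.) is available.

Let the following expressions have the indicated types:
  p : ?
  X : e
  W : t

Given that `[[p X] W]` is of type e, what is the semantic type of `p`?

For [[p X] W] to have type e with W of type t, [p X] must be the function: [p X] : (t -> e).
For [p X] to have type (t -> e) with X of type e, p must be the function: p : (e -> (t -> e)).

(e -> (t -> e))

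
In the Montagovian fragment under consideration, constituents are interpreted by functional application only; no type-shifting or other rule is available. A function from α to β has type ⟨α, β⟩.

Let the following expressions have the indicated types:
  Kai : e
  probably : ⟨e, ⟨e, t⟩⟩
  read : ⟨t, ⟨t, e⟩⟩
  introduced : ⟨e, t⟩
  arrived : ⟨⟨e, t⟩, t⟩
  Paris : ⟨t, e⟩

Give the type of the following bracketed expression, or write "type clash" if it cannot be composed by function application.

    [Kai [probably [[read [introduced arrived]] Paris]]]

type clash

[introduced arrived]: functor arrived : ⟨⟨e, t⟩, t⟩, argument introduced : ⟨e, t⟩; result t.
[read [introduced arrived]]: functor read : ⟨t, ⟨t, e⟩⟩, argument [introduced arrived] : t; result ⟨t, e⟩.
[[read [introduced arrived]] Paris]: ⟨t, e⟩ and ⟨t, e⟩ cannot combine by function application — type clash.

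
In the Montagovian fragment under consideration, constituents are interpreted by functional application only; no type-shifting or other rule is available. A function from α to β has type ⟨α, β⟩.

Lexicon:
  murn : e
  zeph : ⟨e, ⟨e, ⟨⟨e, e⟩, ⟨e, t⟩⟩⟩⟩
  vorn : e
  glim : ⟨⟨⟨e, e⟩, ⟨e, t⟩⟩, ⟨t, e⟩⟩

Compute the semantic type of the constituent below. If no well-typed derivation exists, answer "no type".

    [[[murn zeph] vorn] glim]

⟨t, e⟩

[murn zeph]: functor zeph : ⟨e, ⟨e, ⟨⟨e, e⟩, ⟨e, t⟩⟩⟩⟩, argument murn : e; result ⟨e, ⟨⟨e, e⟩, ⟨e, t⟩⟩⟩.
[[murn zeph] vorn]: functor [murn zeph] : ⟨e, ⟨⟨e, e⟩, ⟨e, t⟩⟩⟩, argument vorn : e; result ⟨⟨e, e⟩, ⟨e, t⟩⟩.
[[[murn zeph] vorn] glim]: functor glim : ⟨⟨⟨e, e⟩, ⟨e, t⟩⟩, ⟨t, e⟩⟩, argument [[murn zeph] vorn] : ⟨⟨e, e⟩, ⟨e, t⟩⟩; result ⟨t, e⟩.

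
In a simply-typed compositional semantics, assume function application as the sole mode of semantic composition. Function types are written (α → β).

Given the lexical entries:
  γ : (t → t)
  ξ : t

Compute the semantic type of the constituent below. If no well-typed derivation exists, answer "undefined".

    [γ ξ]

t

[γ ξ] — γ of type (t → t) combines with ξ of type t: type t.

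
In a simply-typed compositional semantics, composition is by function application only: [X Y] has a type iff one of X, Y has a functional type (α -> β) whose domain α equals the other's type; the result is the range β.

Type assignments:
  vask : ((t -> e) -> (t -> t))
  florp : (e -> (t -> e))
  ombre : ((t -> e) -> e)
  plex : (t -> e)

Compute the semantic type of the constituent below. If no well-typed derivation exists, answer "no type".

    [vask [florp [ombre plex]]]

(t -> t)

At [ombre plex], ombre : ((t -> e) -> e) takes plex : (t -> e), giving e.
At [florp [ombre plex]], florp : (e -> (t -> e)) takes [ombre plex] : e, giving (t -> e).
At [vask [florp [ombre plex]]], vask : ((t -> e) -> (t -> t)) takes [florp [ombre plex]] : (t -> e), giving (t -> t).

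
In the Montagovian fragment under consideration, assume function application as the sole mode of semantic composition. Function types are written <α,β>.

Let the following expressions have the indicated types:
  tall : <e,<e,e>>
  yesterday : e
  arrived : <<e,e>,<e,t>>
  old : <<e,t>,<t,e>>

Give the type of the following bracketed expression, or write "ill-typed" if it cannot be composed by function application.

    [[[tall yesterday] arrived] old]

<t,e>

[tall yesterday]: functor tall : <e,<e,e>>, argument yesterday : e; result <e,e>.
[[tall yesterday] arrived]: functor arrived : <<e,e>,<e,t>>, argument [tall yesterday] : <e,e>; result <e,t>.
[[[tall yesterday] arrived] old]: functor old : <<e,t>,<t,e>>, argument [[tall yesterday] arrived] : <e,t>; result <t,e>.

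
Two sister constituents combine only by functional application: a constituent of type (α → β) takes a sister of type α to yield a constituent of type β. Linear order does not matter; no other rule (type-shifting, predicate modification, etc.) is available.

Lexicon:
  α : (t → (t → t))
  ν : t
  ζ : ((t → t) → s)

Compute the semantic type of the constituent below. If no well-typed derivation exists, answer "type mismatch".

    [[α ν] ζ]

s

At [α ν], α : (t → (t → t)) takes ν : t, giving (t → t).
At [[α ν] ζ], ζ : ((t → t) → s) takes [α ν] : (t → t), giving s.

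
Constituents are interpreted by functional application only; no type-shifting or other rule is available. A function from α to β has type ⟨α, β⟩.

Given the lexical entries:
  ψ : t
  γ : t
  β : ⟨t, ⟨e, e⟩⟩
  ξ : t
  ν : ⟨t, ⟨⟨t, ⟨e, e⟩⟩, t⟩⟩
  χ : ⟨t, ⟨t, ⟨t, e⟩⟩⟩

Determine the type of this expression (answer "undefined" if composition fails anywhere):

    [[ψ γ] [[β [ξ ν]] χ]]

undefined

[ψ γ]: t and t cannot combine by function application — type clash.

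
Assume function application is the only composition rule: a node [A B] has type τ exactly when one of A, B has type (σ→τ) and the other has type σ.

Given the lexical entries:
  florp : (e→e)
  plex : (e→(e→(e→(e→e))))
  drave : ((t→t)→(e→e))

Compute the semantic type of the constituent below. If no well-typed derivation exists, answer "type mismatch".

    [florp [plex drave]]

type mismatch

[plex drave]: (e→(e→(e→(e→e)))) with ((t→t)→(e→e)) — neither is a function whose domain matches the other; composition fails here.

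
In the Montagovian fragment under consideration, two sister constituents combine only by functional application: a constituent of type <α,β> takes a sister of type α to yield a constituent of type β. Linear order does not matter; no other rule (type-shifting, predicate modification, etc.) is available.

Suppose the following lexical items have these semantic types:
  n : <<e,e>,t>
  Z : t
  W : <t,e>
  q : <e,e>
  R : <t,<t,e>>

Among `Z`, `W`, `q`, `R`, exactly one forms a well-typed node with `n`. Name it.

Z : t — no; n wants <e,e>, and Z wants nothing (atomic).
W : <t,e> — no; n wants <e,e>, and W wants t.
q — combines: n : <<e,e>,t> takes q : <e,e> as argument, giving t.
R : <t,<t,e>> — no; n wants <e,e>, and R wants t.

q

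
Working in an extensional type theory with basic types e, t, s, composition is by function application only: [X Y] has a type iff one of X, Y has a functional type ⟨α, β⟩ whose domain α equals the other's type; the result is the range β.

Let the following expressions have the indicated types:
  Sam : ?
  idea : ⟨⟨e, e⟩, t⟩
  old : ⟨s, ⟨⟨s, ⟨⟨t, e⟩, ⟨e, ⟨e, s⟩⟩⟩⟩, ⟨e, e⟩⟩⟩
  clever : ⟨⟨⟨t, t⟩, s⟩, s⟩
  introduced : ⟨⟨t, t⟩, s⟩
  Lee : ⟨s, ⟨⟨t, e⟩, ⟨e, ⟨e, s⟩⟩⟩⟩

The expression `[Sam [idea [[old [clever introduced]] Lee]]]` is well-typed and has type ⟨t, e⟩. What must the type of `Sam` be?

At [Sam [idea [[old [clever introduced]] Lee]]] (required: ⟨t, e⟩): [idea [[old [clever introduced]] Lee]] is t, which is not a function with range ⟨t, e⟩; hence Sam is the functor — type ⟨t, ⟨t, e⟩⟩.

⟨t, ⟨t, e⟩⟩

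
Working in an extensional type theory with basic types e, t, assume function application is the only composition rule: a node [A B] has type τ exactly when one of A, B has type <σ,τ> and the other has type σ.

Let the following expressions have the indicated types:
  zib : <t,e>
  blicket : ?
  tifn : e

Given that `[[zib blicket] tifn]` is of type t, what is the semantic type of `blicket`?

<<t,e>,<e,t>>

At [[zib blicket] tifn] (required: t): tifn is e, which is not a function with range t; hence [zib blicket] is the functor — type <e,t>.
At [zib blicket] (required: <e,t>): zib is <t,e>, which is not a function with range <e,t>; hence blicket is the functor — type <<t,e>,<e,t>>.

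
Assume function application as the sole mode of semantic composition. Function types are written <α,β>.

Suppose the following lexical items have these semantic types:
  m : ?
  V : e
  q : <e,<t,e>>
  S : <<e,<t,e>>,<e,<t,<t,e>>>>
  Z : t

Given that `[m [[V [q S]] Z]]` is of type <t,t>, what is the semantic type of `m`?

[m [[V [q S]] Z]] is required to be <t,t>. [[V [q S]] Z] : <t,e> cannot yield <t,t> as functor, so m : <<t,e>,<t,t>>.

<<t,e>,<t,t>>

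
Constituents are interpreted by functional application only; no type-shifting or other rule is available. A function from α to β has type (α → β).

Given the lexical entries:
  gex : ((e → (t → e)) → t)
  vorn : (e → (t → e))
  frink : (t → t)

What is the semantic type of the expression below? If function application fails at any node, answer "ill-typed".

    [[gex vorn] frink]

t

At [gex vorn], gex : ((e → (t → e)) → t) takes vorn : (e → (t → e)), giving t.
At [[gex vorn] frink], frink : (t → t) takes [gex vorn] : t, giving t.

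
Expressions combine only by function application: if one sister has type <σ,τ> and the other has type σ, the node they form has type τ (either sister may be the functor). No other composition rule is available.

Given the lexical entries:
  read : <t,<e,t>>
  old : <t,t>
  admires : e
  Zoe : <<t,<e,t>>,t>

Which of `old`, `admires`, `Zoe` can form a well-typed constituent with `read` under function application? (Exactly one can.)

Zoe

old : <t,t> — does not combine with read.
admires : e — does not combine with read.
Zoe — combines: Zoe : <<t,<e,t>>,t> takes read : <t,<e,t>> as argument, giving t.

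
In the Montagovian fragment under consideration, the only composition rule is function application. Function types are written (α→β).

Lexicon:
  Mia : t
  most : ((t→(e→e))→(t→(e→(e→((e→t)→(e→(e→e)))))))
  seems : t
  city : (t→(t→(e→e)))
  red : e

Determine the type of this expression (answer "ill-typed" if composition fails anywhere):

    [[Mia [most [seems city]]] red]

(e→((e→t)→(e→(e→e))))

[seems city]: city is (t→(t→(e→e))), seems is t; result (t→(e→e)).
[most [seems city]]: most is ((t→(e→e))→(t→(e→(e→((e→t)→(e→(e→e))))))), [seems city] is (t→(e→e)); result (t→(e→(e→((e→t)→(e→(e→e)))))).
[Mia [most [seems city]]]: [most [seems city]] is (t→(e→(e→((e→t)→(e→(e→e)))))), Mia is t; result (e→(e→((e→t)→(e→(e→e))))).
[[Mia [most [seems city]]] red]: [Mia [most [seems city]]] is (e→(e→((e→t)→(e→(e→e))))), red is e; result (e→((e→t)→(e→(e→e)))).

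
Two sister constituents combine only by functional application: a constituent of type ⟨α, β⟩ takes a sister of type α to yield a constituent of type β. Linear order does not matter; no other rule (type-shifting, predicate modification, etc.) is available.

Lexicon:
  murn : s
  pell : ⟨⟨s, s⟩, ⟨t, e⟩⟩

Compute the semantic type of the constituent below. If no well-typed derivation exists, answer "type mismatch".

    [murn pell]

At [murn pell]: neither s nor ⟨⟨s, s⟩, ⟨t, e⟩⟩ can take the other as argument; the node is ill-typed.

type mismatch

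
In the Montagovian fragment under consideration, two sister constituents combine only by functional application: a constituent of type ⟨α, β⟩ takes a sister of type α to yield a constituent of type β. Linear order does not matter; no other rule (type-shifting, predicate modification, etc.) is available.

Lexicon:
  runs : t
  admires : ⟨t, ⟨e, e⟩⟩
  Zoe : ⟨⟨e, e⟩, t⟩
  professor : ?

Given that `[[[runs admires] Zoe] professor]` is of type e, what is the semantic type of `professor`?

[[[runs admires] Zoe] professor] is required to be e. [[runs admires] Zoe] : t cannot yield e as functor, so professor : ⟨t, e⟩.

⟨t, e⟩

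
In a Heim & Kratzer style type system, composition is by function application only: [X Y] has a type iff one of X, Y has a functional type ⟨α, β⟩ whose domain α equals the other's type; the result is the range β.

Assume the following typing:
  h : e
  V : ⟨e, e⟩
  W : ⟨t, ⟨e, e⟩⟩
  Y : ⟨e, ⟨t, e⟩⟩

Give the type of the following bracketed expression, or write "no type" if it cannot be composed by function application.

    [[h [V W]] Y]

no type

[V W]: ⟨e, e⟩ with ⟨t, ⟨e, e⟩⟩ — neither is a function whose domain matches the other; composition fails here.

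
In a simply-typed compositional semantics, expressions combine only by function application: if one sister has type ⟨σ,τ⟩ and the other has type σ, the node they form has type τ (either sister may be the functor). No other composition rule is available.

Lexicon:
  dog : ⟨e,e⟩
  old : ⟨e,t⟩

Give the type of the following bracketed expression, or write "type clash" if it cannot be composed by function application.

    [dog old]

type clash

[dog old]: ⟨e,e⟩ and ⟨e,t⟩ cannot combine by function application — type clash.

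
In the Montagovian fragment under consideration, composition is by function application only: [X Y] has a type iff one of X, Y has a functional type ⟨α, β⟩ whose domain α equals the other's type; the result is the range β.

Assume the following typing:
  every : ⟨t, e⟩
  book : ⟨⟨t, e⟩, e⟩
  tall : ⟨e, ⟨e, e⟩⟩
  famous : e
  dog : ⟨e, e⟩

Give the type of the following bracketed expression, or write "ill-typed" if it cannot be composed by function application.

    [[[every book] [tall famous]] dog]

[every book] — book of type ⟨⟨t, e⟩, e⟩ combines with every of type ⟨t, e⟩: type e.
[tall famous] — tall of type ⟨e, ⟨e, e⟩⟩ combines with famous of type e: type ⟨e, e⟩.
[[every book] [tall famous]] — [tall famous] of type ⟨e, e⟩ combines with [every book] of type e: type e.
[[[every book] [tall famous]] dog] — dog of type ⟨e, e⟩ combines with [[every book] [tall famous]] of type e: type e.

e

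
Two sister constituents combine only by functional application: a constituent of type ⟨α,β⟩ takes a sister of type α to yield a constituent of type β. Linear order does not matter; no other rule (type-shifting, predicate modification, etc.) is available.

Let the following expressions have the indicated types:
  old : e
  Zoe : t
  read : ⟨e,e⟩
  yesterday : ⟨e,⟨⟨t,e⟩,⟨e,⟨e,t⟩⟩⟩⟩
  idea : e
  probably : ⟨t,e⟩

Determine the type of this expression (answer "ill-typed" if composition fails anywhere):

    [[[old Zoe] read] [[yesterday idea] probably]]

ill-typed

[old Zoe]: e and t cannot combine by function application — type clash.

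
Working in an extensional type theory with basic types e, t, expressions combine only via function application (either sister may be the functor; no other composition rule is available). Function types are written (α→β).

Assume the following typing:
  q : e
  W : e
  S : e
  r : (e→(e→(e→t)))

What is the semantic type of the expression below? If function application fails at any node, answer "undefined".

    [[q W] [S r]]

[q W]: e and e cannot combine by function application — type clash.

undefined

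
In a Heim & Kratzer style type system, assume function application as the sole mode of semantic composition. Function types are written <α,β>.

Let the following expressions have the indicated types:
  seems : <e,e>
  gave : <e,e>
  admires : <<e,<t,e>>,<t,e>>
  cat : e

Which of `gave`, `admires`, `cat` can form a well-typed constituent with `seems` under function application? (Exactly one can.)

cat

gave : <e,e> — no; seems wants e, and gave wants e.
admires : <<e,<t,e>>,<t,e>> — no; seems wants e, and admires wants <e,<t,e>>.
cat — combines: seems : <e,e> takes cat : e as argument, giving e.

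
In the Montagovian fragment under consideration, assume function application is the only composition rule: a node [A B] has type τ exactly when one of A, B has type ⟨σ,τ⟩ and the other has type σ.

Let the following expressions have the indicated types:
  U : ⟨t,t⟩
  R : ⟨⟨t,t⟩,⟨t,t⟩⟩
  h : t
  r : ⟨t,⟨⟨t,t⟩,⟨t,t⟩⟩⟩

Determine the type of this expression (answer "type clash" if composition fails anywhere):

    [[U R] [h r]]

[U R]: R is ⟨⟨t,t⟩,⟨t,t⟩⟩, U is ⟨t,t⟩; result ⟨t,t⟩.
[h r]: r is ⟨t,⟨⟨t,t⟩,⟨t,t⟩⟩⟩, h is t; result ⟨⟨t,t⟩,⟨t,t⟩⟩.
[[U R] [h r]]: [h r] is ⟨⟨t,t⟩,⟨t,t⟩⟩, [U R] is ⟨t,t⟩; result ⟨t,t⟩.

⟨t,t⟩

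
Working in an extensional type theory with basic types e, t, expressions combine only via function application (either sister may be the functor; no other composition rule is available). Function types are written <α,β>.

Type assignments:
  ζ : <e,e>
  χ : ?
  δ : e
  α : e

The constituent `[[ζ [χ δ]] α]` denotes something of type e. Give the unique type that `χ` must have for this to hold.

[[ζ [χ δ]] α] is required to be e. α : e cannot yield e as functor, so [ζ [χ δ]] : <e,e>.
[ζ [χ δ]] is required to be <e,e>. ζ : <e,e> cannot yield <e,e> as functor, so [χ δ] : <<e,e>,<e,e>>.
[χ δ] is required to be <<e,e>,<e,e>>. δ : e cannot yield <<e,e>,<e,e>> as functor, so χ : <e,<<e,e>,<e,e>>>.

<e,<<e,e>,<e,e>>>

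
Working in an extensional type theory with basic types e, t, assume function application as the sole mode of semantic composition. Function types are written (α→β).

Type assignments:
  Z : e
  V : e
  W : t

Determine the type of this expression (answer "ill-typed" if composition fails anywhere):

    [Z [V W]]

[V W]: e and t cannot combine by function application — type clash.

ill-typed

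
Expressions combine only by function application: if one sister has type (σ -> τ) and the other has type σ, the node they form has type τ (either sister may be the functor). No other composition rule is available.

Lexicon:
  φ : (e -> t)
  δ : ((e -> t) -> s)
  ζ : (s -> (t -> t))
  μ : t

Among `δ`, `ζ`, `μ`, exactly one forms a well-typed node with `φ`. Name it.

δ

δ — combines: δ : ((e -> t) -> s) takes φ : (e -> t) as argument, giving s.
ζ : (s -> (t -> t)) — no; φ wants e, and ζ wants s.
μ : t — no; φ wants e, and μ wants nothing (atomic).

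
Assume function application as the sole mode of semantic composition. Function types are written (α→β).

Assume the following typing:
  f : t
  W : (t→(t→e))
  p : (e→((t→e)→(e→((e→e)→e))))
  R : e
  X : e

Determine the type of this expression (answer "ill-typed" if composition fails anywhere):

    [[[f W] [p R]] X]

At [f W], W : (t→(t→e)) takes f : t, giving (t→e).
At [p R], p : (e→((t→e)→(e→((e→e)→e)))) takes R : e, giving ((t→e)→(e→((e→e)→e))).
At [[f W] [p R]], [p R] : ((t→e)→(e→((e→e)→e))) takes [f W] : (t→e), giving (e→((e→e)→e)).
At [[[f W] [p R]] X], [[f W] [p R]] : (e→((e→e)→e)) takes X : e, giving ((e→e)→e).

((e→e)→e)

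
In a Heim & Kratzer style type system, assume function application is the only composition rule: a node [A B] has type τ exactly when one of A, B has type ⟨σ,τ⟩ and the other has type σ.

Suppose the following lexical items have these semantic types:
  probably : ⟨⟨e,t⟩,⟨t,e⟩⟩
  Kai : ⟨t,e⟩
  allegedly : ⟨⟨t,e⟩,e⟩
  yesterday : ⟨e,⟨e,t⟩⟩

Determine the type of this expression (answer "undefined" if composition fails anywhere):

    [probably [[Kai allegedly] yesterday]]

[Kai allegedly]: ⟨⟨t,e⟩,e⟩ applied to ⟨t,e⟩ yields e.
[[Kai allegedly] yesterday]: ⟨e,⟨e,t⟩⟩ applied to e yields ⟨e,t⟩.
[probably [[Kai allegedly] yesterday]]: ⟨⟨e,t⟩,⟨t,e⟩⟩ applied to ⟨e,t⟩ yields ⟨t,e⟩.

⟨t,e⟩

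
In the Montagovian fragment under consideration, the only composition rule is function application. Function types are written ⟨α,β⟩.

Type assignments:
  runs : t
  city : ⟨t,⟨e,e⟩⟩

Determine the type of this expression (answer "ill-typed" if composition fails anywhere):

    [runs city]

[runs city] — city of type ⟨t,⟨e,e⟩⟩ combines with runs of type t: type ⟨e,e⟩.

⟨e,e⟩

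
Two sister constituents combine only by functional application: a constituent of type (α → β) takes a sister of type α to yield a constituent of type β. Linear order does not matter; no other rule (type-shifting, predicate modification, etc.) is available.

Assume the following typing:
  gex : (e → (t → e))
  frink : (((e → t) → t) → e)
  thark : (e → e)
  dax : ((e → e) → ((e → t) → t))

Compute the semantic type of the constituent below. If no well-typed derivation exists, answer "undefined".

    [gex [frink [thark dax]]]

(t → e)

[thark dax]: dax is ((e → e) → ((e → t) → t)), thark is (e → e); result ((e → t) → t).
[frink [thark dax]]: frink is (((e → t) → t) → e), [thark dax] is ((e → t) → t); result e.
[gex [frink [thark dax]]]: gex is (e → (t → e)), [frink [thark dax]] is e; result (t → e).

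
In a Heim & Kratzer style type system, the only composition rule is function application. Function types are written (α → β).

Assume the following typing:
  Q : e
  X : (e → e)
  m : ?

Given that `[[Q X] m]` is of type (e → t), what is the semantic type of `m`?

For [[Q X] m] to have type (e → t) with [Q X] of type e, m must be the function: m : (e → (e → t)).

(e → (e → t))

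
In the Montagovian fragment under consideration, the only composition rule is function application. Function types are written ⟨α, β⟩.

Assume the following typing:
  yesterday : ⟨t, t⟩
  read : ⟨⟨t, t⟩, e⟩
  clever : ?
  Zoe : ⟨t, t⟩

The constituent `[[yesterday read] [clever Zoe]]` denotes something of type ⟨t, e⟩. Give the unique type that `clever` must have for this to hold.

⟨⟨t, t⟩, ⟨e, ⟨t, e⟩⟩⟩

[[yesterday read] [clever Zoe]] is required to be ⟨t, e⟩. [yesterday read] : e cannot yield ⟨t, e⟩ as functor, so [clever Zoe] : ⟨e, ⟨t, e⟩⟩.
[clever Zoe] is required to be ⟨e, ⟨t, e⟩⟩. Zoe : ⟨t, t⟩ cannot yield ⟨e, ⟨t, e⟩⟩ as functor, so clever : ⟨⟨t, t⟩, ⟨e, ⟨t, e⟩⟩⟩.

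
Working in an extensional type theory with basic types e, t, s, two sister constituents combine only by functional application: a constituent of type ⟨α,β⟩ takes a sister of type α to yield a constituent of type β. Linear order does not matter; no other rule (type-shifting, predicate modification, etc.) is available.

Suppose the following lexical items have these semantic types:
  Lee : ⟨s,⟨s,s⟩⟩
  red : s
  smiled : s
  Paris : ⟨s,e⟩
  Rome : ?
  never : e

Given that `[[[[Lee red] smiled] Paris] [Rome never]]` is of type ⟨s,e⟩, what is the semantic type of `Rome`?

[[[[Lee red] smiled] Paris] [Rome never]] is required to be ⟨s,e⟩. [[[Lee red] smiled] Paris] : e cannot yield ⟨s,e⟩ as functor, so [Rome never] : ⟨e,⟨s,e⟩⟩.
[Rome never] is required to be ⟨e,⟨s,e⟩⟩. never : e cannot yield ⟨e,⟨s,e⟩⟩ as functor, so Rome : ⟨e,⟨e,⟨s,e⟩⟩⟩.

⟨e,⟨e,⟨s,e⟩⟩⟩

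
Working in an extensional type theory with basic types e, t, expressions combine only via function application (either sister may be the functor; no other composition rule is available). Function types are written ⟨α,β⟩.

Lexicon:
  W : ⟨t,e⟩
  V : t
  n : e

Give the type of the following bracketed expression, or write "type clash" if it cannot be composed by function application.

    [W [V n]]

type clash

[V n]: t and e cannot combine by function application — type clash.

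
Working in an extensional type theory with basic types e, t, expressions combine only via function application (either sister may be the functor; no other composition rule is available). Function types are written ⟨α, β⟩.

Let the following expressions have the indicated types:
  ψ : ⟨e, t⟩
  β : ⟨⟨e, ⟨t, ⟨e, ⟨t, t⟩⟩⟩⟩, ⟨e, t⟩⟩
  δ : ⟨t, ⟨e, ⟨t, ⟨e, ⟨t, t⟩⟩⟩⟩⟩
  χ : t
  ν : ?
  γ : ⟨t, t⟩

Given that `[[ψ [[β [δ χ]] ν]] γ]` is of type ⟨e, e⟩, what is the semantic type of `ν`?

For [[ψ [[β [δ χ]] ν]] γ] to have type ⟨e, e⟩ with γ of type ⟨t, t⟩, [ψ [[β [δ χ]] ν]] must be the function: [ψ [[β [δ χ]] ν]] : ⟨⟨t, t⟩, ⟨e, e⟩⟩.
For [ψ [[β [δ χ]] ν]] to have type ⟨⟨t, t⟩, ⟨e, e⟩⟩ with ψ of type ⟨e, t⟩, [[β [δ χ]] ν] must be the function: [[β [δ χ]] ν] : ⟨⟨e, t⟩, ⟨⟨t, t⟩, ⟨e, e⟩⟩⟩.
For [[β [δ χ]] ν] to have type ⟨⟨e, t⟩, ⟨⟨t, t⟩, ⟨e, e⟩⟩⟩ with [β [δ χ]] of type ⟨e, t⟩, ν must be the function: ν : ⟨⟨e, t⟩, ⟨⟨e, t⟩, ⟨⟨t, t⟩, ⟨e, e⟩⟩⟩⟩.

⟨⟨e, t⟩, ⟨⟨e, t⟩, ⟨⟨t, t⟩, ⟨e, e⟩⟩⟩⟩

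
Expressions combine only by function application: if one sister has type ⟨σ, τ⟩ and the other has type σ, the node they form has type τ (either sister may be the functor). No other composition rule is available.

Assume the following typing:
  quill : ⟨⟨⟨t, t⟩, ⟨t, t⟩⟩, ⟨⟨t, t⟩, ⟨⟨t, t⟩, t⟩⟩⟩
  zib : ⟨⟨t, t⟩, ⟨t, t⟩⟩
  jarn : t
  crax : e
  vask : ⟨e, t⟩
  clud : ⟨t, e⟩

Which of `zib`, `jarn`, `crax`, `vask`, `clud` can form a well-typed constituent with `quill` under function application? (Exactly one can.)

zib — combines: quill : ⟨⟨⟨t, t⟩, ⟨t, t⟩⟩, ⟨⟨t, t⟩, ⟨⟨t, t⟩, t⟩⟩⟩ takes zib : ⟨⟨t, t⟩, ⟨t, t⟩⟩ as argument, giving ⟨⟨t, t⟩, ⟨⟨t, t⟩, t⟩⟩.
jarn : t — no; quill wants ⟨⟨t, t⟩, ⟨t, t⟩⟩, and jarn wants nothing (atomic).
crax : e — no; quill wants ⟨⟨t, t⟩, ⟨t, t⟩⟩, and crax wants nothing (atomic).
vask : ⟨e, t⟩ — no; quill wants ⟨⟨t, t⟩, ⟨t, t⟩⟩, and vask wants e.
clud : ⟨t, e⟩ — no; quill wants ⟨⟨t, t⟩, ⟨t, t⟩⟩, and clud wants t.

zib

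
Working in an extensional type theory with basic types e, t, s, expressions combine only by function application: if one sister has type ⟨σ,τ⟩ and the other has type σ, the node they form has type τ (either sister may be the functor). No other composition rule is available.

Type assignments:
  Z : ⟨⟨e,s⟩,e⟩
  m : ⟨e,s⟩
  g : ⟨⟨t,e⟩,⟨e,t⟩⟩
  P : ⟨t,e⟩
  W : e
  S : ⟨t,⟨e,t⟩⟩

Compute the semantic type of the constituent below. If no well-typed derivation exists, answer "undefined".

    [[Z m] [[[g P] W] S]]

t

[Z m]: ⟨⟨e,s⟩,e⟩ applied to ⟨e,s⟩ yields e.
[g P]: ⟨⟨t,e⟩,⟨e,t⟩⟩ applied to ⟨t,e⟩ yields ⟨e,t⟩.
[[g P] W]: ⟨e,t⟩ applied to e yields t.
[[[g P] W] S]: ⟨t,⟨e,t⟩⟩ applied to t yields ⟨e,t⟩.
[[Z m] [[[g P] W] S]]: ⟨e,t⟩ applied to e yields t.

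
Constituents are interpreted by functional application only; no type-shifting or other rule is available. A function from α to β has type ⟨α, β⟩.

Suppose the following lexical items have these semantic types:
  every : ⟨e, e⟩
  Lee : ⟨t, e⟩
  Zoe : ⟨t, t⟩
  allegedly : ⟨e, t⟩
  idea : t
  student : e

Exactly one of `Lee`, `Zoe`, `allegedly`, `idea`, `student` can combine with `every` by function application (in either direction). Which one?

student

Lee : ⟨t, e⟩ — does not combine with every.
Zoe : ⟨t, t⟩ — does not combine with every.
allegedly : ⟨e, t⟩ — does not combine with every.
idea : t — does not combine with every.
student — combines: every : ⟨e, e⟩ takes student : e as argument, giving e.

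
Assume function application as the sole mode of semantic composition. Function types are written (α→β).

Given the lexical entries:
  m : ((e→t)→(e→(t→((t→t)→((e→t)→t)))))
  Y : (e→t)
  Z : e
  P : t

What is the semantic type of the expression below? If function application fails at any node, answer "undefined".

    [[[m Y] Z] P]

((t→t)→((e→t)→t))

[m Y]: ((e→t)→(e→(t→((t→t)→((e→t)→t))))) applied to (e→t) yields (e→(t→((t→t)→((e→t)→t)))).
[[m Y] Z]: (e→(t→((t→t)→((e→t)→t)))) applied to e yields (t→((t→t)→((e→t)→t))).
[[[m Y] Z] P]: (t→((t→t)→((e→t)→t))) applied to t yields ((t→t)→((e→t)→t)).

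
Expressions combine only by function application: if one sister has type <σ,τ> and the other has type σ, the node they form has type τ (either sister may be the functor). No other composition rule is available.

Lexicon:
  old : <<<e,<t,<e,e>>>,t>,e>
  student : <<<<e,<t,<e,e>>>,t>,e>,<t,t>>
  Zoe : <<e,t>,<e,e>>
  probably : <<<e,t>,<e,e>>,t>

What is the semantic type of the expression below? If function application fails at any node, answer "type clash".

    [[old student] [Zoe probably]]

[old student]: functor student : <<<<e,<t,<e,e>>>,t>,e>,<t,t>>, argument old : <<<e,<t,<e,e>>>,t>,e>; result <t,t>.
[Zoe probably]: functor probably : <<<e,t>,<e,e>>,t>, argument Zoe : <<e,t>,<e,e>>; result t.
[[old student] [Zoe probably]]: functor [old student] : <t,t>, argument [Zoe probably] : t; result t.

t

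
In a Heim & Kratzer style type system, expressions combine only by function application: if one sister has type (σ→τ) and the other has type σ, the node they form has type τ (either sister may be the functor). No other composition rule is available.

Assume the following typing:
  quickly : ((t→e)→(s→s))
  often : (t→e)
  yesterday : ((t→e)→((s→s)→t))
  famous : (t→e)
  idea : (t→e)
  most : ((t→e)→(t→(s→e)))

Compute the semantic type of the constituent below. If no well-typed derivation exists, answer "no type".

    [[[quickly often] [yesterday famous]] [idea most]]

[quickly often]: quickly is ((t→e)→(s→s)), often is (t→e); result (s→s).
[yesterday famous]: yesterday is ((t→e)→((s→s)→t)), famous is (t→e); result ((s→s)→t).
[[quickly often] [yesterday famous]]: [yesterday famous] is ((s→s)→t), [quickly often] is (s→s); result t.
[idea most]: most is ((t→e)→(t→(s→e))), idea is (t→e); result (t→(s→e)).
[[[quickly often] [yesterday famous]] [idea most]]: [idea most] is (t→(s→e)), [[quickly often] [yesterday famous]] is t; result (s→e).

(s→e)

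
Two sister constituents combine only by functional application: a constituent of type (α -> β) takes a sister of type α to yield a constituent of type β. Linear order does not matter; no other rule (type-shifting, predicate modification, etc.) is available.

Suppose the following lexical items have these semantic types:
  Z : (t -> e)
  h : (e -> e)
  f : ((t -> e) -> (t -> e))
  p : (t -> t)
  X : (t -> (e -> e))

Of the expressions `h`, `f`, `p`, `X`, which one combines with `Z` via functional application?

f

h : (e -> e) — does not combine with Z.
f — combines: f : ((t -> e) -> (t -> e)) takes Z : (t -> e) as argument, giving (t -> e).
p : (t -> t) — does not combine with Z.
X : (t -> (e -> e)) — does not combine with Z.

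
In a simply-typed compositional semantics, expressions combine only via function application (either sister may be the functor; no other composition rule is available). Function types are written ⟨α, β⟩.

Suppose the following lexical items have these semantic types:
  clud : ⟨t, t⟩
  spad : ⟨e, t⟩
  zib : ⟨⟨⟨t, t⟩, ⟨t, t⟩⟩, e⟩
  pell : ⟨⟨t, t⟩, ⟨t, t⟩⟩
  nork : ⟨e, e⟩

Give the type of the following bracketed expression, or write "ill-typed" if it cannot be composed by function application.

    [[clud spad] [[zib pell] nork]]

At [clud spad]: neither ⟨t, t⟩ nor ⟨e, t⟩ can take the other as argument; the node is ill-typed.

ill-typed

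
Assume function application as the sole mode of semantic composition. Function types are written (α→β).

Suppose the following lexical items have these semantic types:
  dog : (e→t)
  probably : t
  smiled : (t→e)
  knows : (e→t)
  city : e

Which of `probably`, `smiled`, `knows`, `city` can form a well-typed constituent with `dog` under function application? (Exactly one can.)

city

probably : t — does not combine with dog.
smiled : (t→e) — does not combine with dog.
knows : (e→t) — does not combine with dog.
city — combines: dog : (e→t) takes city : e as argument, giving t.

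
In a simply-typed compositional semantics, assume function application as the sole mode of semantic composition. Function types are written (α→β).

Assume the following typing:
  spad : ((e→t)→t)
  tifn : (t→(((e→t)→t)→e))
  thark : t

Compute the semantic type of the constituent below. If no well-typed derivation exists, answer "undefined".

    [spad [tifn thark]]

e

[tifn thark]: (t→(((e→t)→t)→e)) applied to t yields (((e→t)→t)→e).
[spad [tifn thark]]: (((e→t)→t)→e) applied to ((e→t)→t) yields e.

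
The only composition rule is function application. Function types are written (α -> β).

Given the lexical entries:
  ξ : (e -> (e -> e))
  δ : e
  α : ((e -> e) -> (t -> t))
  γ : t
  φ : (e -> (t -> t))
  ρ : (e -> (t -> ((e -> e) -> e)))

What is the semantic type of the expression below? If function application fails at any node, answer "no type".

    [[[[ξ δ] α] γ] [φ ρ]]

[ξ δ]: functor ξ : (e -> (e -> e)), argument δ : e; result (e -> e).
[[ξ δ] α]: functor α : ((e -> e) -> (t -> t)), argument [ξ δ] : (e -> e); result (t -> t).
[[[ξ δ] α] γ]: functor [[ξ δ] α] : (t -> t), argument γ : t; result t.
[φ ρ]: (e -> (t -> t)) with (e -> (t -> ((e -> e) -> e))) — neither is a function whose domain matches the other; composition fails here.

no type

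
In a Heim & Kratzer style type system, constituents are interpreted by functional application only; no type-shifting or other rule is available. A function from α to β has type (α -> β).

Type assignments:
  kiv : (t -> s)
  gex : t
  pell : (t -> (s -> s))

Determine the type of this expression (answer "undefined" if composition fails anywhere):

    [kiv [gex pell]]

undefined

[gex pell]: functor pell : (t -> (s -> s)), argument gex : t; result (s -> s).
[kiv [gex pell]]: (t -> s) and (s -> s) cannot combine by function application — type clash.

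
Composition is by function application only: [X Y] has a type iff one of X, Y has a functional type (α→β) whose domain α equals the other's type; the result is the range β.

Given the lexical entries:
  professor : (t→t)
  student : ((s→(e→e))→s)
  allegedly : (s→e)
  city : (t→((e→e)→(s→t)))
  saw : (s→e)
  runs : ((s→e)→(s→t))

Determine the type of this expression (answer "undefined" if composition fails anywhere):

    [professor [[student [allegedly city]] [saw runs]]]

undefined

[allegedly city]: (s→e) and (t→((e→e)→(s→t))) cannot combine by function application — type clash.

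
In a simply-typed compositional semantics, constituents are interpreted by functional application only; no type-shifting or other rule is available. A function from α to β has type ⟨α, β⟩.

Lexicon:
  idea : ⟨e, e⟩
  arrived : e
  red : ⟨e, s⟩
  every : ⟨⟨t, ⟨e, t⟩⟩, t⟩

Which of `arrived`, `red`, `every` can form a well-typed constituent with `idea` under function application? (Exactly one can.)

arrived

arrived — combines: idea : ⟨e, e⟩ takes arrived : e as argument, giving e.
red : ⟨e, s⟩ — no; idea wants e, and red wants e.
every : ⟨⟨t, ⟨e, t⟩⟩, t⟩ — no; idea wants e, and every wants ⟨t, ⟨e, t⟩⟩.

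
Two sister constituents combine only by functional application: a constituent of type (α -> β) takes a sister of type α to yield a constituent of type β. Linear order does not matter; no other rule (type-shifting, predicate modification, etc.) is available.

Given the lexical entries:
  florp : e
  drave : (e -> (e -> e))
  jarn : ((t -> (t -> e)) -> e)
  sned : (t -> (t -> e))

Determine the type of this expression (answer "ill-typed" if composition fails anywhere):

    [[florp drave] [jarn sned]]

[florp drave]: functor drave : (e -> (e -> e)), argument florp : e; result (e -> e).
[jarn sned]: functor jarn : ((t -> (t -> e)) -> e), argument sned : (t -> (t -> e)); result e.
[[florp drave] [jarn sned]]: functor [florp drave] : (e -> e), argument [jarn sned] : e; result e.

e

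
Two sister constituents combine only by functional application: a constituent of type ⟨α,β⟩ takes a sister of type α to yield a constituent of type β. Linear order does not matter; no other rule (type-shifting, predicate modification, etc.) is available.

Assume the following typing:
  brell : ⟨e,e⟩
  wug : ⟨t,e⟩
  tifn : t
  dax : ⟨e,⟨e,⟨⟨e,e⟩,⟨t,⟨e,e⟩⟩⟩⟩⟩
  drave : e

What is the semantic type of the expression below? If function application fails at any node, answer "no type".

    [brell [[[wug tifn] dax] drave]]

⟨t,⟨e,e⟩⟩

[wug tifn]: functor wug : ⟨t,e⟩, argument tifn : t; result e.
[[wug tifn] dax]: functor dax : ⟨e,⟨e,⟨⟨e,e⟩,⟨t,⟨e,e⟩⟩⟩⟩⟩, argument [wug tifn] : e; result ⟨e,⟨⟨e,e⟩,⟨t,⟨e,e⟩⟩⟩⟩.
[[[wug tifn] dax] drave]: functor [[wug tifn] dax] : ⟨e,⟨⟨e,e⟩,⟨t,⟨e,e⟩⟩⟩⟩, argument drave : e; result ⟨⟨e,e⟩,⟨t,⟨e,e⟩⟩⟩.
[brell [[[wug tifn] dax] drave]]: functor [[[wug tifn] dax] drave] : ⟨⟨e,e⟩,⟨t,⟨e,e⟩⟩⟩, argument brell : ⟨e,e⟩; result ⟨t,⟨e,e⟩⟩.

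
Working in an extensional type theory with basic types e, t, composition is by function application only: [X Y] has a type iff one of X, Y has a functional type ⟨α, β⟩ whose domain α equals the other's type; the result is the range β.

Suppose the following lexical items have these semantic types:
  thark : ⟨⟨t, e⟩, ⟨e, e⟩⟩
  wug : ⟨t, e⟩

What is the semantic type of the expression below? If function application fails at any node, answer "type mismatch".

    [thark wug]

[thark wug]: ⟨⟨t, e⟩, ⟨e, e⟩⟩ applied to ⟨t, e⟩ yields ⟨e, e⟩.

⟨e, e⟩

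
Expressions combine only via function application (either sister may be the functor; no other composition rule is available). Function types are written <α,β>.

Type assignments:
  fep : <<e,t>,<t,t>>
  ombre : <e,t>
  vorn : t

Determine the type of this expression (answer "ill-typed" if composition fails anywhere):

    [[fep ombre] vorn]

t

[fep ombre] — fep of type <<e,t>,<t,t>> combines with ombre of type <e,t>: type <t,t>.
[[fep ombre] vorn] — [fep ombre] of type <t,t> combines with vorn of type t: type t.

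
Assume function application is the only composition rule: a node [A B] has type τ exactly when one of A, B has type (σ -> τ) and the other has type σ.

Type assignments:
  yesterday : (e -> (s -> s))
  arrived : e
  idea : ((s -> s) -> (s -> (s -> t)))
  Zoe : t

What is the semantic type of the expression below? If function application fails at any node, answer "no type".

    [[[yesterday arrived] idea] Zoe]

[yesterday arrived] — yesterday of type (e -> (s -> s)) combines with arrived of type e: type (s -> s).
[[yesterday arrived] idea] — idea of type ((s -> s) -> (s -> (s -> t))) combines with [yesterday arrived] of type (s -> s): type (s -> (s -> t)).
[[[yesterday arrived] idea] Zoe]: (s -> (s -> t)) with t — neither is a function whose domain matches the other; composition fails here.

no type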